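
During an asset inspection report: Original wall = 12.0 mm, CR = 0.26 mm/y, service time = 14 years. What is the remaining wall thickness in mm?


Remaining wall = original − CR × time
t = 12.0 − 0.26*14 = 12.0 − 3.64 = 8.36 mm

8.36 mm


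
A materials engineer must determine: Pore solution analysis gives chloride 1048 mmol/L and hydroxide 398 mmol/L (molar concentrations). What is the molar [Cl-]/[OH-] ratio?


Threshold parameter = [Cl-] / [OH-] (molar basis; both in mmol/L, so units cancel)
Ratio = 1048 / 398 = 2.63

2.63


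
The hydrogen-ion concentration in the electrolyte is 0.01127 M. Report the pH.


pH = −log10[H+]
pH = −log10(0.01127) = 1.95

1.95


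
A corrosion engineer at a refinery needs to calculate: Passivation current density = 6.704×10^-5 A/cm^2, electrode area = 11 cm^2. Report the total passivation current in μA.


I = i_pass * A, then convert A → μA (×10^6)
I = 6.704×10^-5 * 11 * 10^6 = 737.44 μA

737.44 μA


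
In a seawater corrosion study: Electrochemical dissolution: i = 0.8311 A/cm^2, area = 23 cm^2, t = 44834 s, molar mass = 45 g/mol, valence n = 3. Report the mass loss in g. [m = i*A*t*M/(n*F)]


Apply Faraday's law: m = i*A*t*M / (n*F)
Total charge passed Q = i*A*t = 0.8311*23*44834 = 857015.3602 C
m = Q*M/(n*F) = 857015.3602*45/(3*96485) = 133.2355 g

133.2355 g


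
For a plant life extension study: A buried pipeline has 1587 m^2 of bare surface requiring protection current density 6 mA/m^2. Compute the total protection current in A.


I = area * current density, then convert mA → A (÷1000)
I = 1587 * 6 / 1000 = 9.52 A

9.52 A


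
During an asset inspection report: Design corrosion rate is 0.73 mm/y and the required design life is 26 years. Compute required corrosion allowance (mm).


Corrosion allowance = CR × design life
CA = 0.73 * 26 = 18.98 mm

18.98 mm


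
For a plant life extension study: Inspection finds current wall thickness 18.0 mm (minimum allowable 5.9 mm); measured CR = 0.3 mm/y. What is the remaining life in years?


Apply the remaining-life relation: RL = (t_current − t_min) / CR
RL = (18.0 − 5.9) / 0.3 = 12.1 / 0.3 = 40.3 years

40.3 years


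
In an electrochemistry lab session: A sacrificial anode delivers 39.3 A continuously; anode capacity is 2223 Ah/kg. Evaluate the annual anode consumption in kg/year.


Annual consumption = current * hours per year / capacity
Rate = 39.3 * 8760 / 2223 = 154.9 kg/year

154.9 kg/year


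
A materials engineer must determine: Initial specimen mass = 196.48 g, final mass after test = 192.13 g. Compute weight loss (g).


Weight loss = initial − final
WL = 196.48 − 192.13 = 4.35 g

4.35 g


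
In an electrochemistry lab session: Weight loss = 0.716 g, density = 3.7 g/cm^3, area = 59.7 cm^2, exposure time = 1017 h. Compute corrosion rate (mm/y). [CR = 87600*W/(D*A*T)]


Apply the mm/y weight-loss relation: CR = 87600 * W / (D * A * T)
Numerator: 87600 * 0.716 = 62721.6
Denominator: 3.7 * 59.7 * 1017 = 224645.13
CR = 62721.6 / 224645.13 = 0.2792 mm/y

0.2792 mm/y


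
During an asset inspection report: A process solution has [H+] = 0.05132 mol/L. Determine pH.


pH = −log10[H+]
pH = −log10(0.05132) = 1.29

1.29


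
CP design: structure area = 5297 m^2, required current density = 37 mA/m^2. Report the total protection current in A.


I = area * current density, then convert mA → A (÷1000)
I = 5297 * 37 / 1000 = 195.99 A

195.99 A


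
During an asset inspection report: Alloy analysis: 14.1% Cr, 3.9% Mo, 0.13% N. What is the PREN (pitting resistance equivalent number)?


Apply the PREN formula: PREN = Cr + 3.3*Mo + 16*N
PREN = 14.1 + 3.3*3.9 + 16*0.13
PREN = 14.1 + 12.87 + 2.08 = 29.05

29.05


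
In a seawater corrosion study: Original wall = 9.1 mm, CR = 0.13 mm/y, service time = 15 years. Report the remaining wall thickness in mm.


Remaining wall = original − CR × time
t = 9.1 − 0.13*15 = 9.1 − 1.95 = 7.15 mm

7.15 mm


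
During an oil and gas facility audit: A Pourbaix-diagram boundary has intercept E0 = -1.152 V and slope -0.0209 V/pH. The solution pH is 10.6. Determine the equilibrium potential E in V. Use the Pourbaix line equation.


Apply the Pourbaix line equation: E = E0 + slope*pH
E = -1.152 + (-0.0209)*10.6 = -1.152 + (-0.22154) = -1.37354 V
Rounded to 4 decimal places: E = -1.3735 V

-1.3735 V


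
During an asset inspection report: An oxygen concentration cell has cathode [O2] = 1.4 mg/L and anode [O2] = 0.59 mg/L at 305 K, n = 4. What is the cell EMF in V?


Apply the Nernst concentration-cell relation: E = (RT/nF)*ln(C_cathode/C_anode)
RT/nF = 8.314*305/(4*96485) = 0.00657037 V
ln(1.4/0.59) = 0.8641
E = 0.00657037 * 0.8641 = 0.00568 V

0.00568 V


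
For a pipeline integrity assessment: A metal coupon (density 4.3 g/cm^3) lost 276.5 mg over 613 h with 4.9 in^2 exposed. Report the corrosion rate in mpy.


Apply the mpy weight-loss relation: CR = 534 * W / (D * A * T)
Numerator: 534 * 276.5 = 147651.0
Denominator: 4.3 * 4.9 * 613 = 12915.91
CR = 147651.0 / 12915.91 = 11.432 mpy

11.432 mpy


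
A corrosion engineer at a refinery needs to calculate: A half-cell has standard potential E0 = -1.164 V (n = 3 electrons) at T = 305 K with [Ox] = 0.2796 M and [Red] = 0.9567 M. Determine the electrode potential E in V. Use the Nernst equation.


Apply the Nernst equation: E = E0 + (RT/nF)*ln([Ox]/[Red])
Step 1: RT/nF = 8.314*305/(3*96485) = 0.0087605 V
Step 2: [Ox]/[Red] = 0.2796/0.9567 = 0.292255
Step 3: ln(0.292255) = -1.230129
Step 4: correction = 0.0087605 * -1.230129 = -0.0108 V
E = -1.164 + -0.0108 = -1.1748 V

-1.1748 V


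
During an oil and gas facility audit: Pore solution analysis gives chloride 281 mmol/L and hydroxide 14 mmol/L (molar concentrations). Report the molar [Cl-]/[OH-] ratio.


Threshold parameter = [Cl-] / [OH-] (molar basis; both in mmol/L, so units cancel)
Ratio = 281 / 14 = 20.07

20.07


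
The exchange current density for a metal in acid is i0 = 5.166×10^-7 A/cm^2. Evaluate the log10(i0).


i0 = 5.166×10^-7 A/cm^2
log10(i0) = -6.287

-6.287


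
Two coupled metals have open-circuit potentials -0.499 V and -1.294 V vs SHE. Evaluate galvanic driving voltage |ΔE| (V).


Driving voltage is the absolute potential difference.
|ΔE| = |-0.499 − (-1.294)| = 0.795 V

0.795 V


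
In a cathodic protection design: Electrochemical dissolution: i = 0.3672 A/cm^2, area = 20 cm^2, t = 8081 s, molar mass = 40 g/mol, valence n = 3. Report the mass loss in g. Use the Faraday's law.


Apply Faraday's law: m = i*A*t*M / (n*F)
Total charge passed Q = i*A*t = 0.3672*20*8081 = 59346.864 C
m = Q*M/(n*F) = 59346.864*40/(3*96485) = 8.20119 g

8.20119 g


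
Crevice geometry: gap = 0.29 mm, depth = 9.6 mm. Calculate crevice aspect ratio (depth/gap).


Aspect ratio = depth / gap
Ratio = 9.6 / 0.29 = 33.1

33.1


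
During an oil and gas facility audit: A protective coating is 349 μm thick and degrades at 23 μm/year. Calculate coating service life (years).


Service life = thickness / degradation rate
Life = 349 / 23 = 15.2 years

15.2 years


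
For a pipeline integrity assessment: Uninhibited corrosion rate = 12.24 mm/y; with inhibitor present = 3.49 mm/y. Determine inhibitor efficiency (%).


Apply the inhibitor-efficiency definition: IE = (CR_blank − CR_inh)/CR_blank × 100
IE = (12.24 − 3.49) / 12.24 × 100
IE = 8.75 / 12.24 × 100 = 71.5 %

71.5 %


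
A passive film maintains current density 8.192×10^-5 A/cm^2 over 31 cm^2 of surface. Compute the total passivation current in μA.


I = i_pass * A, then convert A → μA (×10^6)
I = 8.192×10^-5 * 31 * 10^6 = 2539.52 μA

2539.52 μA


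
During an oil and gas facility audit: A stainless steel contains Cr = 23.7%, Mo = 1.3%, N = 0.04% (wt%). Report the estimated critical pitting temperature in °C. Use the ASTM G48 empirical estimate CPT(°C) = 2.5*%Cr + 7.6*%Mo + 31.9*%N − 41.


Apply the ASTM G48 empirical CPT estimate: CPT(°C) = 2.5*%Cr + 7.6*%Mo + 31.9*%N − 41
2.5*23.7 = 59.25; 7.6*1.3 = 9.88; 31.9*0.04 = 1.276
CPT = 59.25 + 9.88 + 1.276 − 41 = 29.406 °C
Rounded to 0.1 °C: CPT ≈ 29.4 °C

29.4 °C


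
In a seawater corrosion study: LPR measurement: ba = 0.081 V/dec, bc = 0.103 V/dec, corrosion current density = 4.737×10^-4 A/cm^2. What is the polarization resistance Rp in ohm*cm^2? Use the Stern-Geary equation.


Apply the Stern-Geary equation: Rp = ba*bc / (2.303*icorr*(ba+bc))
ba*bc = 0.081*0.103 = 0.008343
ba+bc = 0.184; 2.303*icorr*(ba+bc) = 2.303*4.737×10^-4*0.184 = 2.0073132×10^-4
Rp = 0.008343 / 2.0073132×10^-4 = 41.6 ohm*cm^2

41.6 ohm*cm^2


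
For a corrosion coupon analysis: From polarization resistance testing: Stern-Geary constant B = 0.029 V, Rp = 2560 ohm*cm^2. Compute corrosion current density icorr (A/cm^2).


Apply the Stern-Geary relation: icorr = B / Rp
icorr = 0.029 / 2560 = 1.133×10^-5 A/cm^2

1.133×10^-5 A/cm^2


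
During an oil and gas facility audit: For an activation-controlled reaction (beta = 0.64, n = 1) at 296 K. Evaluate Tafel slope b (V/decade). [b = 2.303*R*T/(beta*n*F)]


Apply the Tafel slope relation: b = 2.303*R*T/(beta*n*F)
Numerator: 2.303 * 8.314 * 296 = 5667.55
Denominator: 0.64 * 1 * 96485 = 61750.4
b = 5667.55 / 61750.4 = 0.092 V/decade

0.092 V/decade


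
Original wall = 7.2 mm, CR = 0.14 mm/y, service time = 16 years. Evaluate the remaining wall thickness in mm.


Remaining wall = original − CR × time
t = 7.2 − 0.14*16 = 7.2 − 2.24 = 4.96 mm

4.96 mm


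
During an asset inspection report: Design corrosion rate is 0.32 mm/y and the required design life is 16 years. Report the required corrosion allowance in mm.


Corrosion allowance = CR × design life
CA = 0.32 * 16 = 5.12 mm

5.12 mm


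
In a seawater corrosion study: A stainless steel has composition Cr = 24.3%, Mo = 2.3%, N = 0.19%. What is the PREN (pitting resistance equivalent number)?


Apply the PREN formula: PREN = Cr + 3.3*Mo + 16*N
PREN = 24.3 + 3.3*2.3 + 16*0.19
PREN = 24.3 + 7.59 + 3.04 = 34.93

34.93


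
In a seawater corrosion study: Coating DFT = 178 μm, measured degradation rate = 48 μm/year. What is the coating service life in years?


Service life = thickness / degradation rate
Life = 178 / 48 = 3.7 years

3.7 years


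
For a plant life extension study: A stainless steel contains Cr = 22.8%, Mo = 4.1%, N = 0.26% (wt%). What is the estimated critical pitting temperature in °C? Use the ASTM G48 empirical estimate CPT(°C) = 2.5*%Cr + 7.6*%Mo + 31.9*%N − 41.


Apply the ASTM G48 empirical CPT estimate: CPT(°C) = 2.5*%Cr + 7.6*%Mo + 31.9*%N − 41
2.5*22.8 = 57; 7.6*4.1 = 31.16; 31.9*0.26 = 8.294
CPT = 57 + 31.16 + 8.294 − 41 = 55.454 °C
Rounded to 0.1 °C: CPT ≈ 55.5 °C

55.5 °C


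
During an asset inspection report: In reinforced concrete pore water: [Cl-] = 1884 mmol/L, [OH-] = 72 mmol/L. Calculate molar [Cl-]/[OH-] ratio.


Threshold parameter = [Cl-] / [OH-] (molar basis; both in mmol/L, so units cancel)
Ratio = 1884 / 72 = 26.17

26.17


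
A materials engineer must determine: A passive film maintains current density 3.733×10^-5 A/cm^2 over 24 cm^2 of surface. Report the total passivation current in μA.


I = i_pass * A, then convert A → μA (×10^6)
I = 3.733×10^-5 * 24 * 10^6 = 895.92 μA

895.92 μA


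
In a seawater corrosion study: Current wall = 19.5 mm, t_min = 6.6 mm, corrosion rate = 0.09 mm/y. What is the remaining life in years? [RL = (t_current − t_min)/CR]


Apply the remaining-life relation: RL = (t_current − t_min) / CR
RL = (19.5 − 6.6) / 0.09 = 12.9 / 0.09 = 143.3 years

143.3 years


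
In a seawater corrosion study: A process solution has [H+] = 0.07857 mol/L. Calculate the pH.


pH = −log10[H+]
pH = −log10(0.07857) = 1.1

1.1


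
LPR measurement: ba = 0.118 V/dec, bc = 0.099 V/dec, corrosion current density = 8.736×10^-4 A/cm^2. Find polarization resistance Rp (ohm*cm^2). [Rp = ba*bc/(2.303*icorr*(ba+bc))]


Apply the Stern-Geary equation: Rp = ba*bc / (2.303*icorr*(ba+bc))
ba*bc = 0.118*0.099 = 0.011682
ba+bc = 0.217; 2.303*icorr*(ba+bc) = 2.303*8.736×10^-4*0.217 = 4.3658247×10^-4
Rp = 0.011682 / 4.3658247×10^-4 = 26.8 ohm*cm^2

26.8 ohm*cm^2


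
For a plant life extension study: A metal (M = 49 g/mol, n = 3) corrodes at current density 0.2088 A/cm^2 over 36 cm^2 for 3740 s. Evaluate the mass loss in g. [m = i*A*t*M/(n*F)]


Apply Faraday's law: m = i*A*t*M / (n*F)
Total charge passed Q = i*A*t = 0.2088*36*3740 = 28112.832 C
m = Q*M/(n*F) = 28112.832*49/(3*96485) = 4.759 g

4.759 g


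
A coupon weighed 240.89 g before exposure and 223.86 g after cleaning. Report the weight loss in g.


Weight loss = initial − final
WL = 240.89 − 223.86 = 17.03 g

17.03 g


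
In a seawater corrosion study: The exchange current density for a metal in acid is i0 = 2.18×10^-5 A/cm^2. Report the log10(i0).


i0 = 2.18×10^-5 A/cm^2
log10(i0) = -4.662

-4.662


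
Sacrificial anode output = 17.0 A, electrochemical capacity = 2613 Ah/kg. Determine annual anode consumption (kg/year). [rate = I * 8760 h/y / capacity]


Annual consumption = current * hours per year / capacity
Rate = 17.0 * 8760 / 2613 = 57.0 kg/year

57.0 kg/year


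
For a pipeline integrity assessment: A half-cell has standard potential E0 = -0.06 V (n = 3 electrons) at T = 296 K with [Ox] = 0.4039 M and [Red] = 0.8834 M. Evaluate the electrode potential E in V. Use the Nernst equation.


Apply the Nernst equation: E = E0 + (RT/nF)*ln([Ox]/[Red])
Step 1: RT/nF = 8.314*296/(3*96485) = 0.00850199 V
Step 2: [Ox]/[Red] = 0.4039/0.8834 = 0.457211
Step 3: ln(0.457211) = -0.78261
Step 4: correction = 0.00850199 * -0.78261 = -0.007 V
E = -0.06 + -0.007 = -0.067 V

-0.067 V


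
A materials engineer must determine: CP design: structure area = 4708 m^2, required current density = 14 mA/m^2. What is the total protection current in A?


I = area * current density, then convert mA → A (÷1000)
I = 4708 * 14 / 1000 = 65.91 A

65.91 A


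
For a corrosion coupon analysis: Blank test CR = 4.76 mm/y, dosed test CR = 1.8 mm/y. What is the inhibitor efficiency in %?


Apply the inhibitor-efficiency definition: IE = (CR_blank − CR_inh)/CR_blank × 100
IE = (4.76 − 1.8) / 4.76 × 100
IE = 2.96 / 4.76 × 100 = 62.2 %

62.2 %


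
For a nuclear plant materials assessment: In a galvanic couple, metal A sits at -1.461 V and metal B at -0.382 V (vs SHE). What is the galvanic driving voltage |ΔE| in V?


Driving voltage is the absolute potential difference.
|ΔE| = |-1.461 − (-0.382)| = 1.079 V

1.079 V


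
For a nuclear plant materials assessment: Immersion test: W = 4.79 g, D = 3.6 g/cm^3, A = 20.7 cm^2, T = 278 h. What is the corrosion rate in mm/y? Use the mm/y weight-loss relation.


Apply the mm/y weight-loss relation: CR = 87600 * W / (D * A * T)
Numerator: 87600 * 4.79 = 419604.0
Denominator: 3.6 * 20.7 * 278 = 20716.56
CR = 419604.0 / 20716.56 = 20.25452 mm/y

20.25452 mm/y


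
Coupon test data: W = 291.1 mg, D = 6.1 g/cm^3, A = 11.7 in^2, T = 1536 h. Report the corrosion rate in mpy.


Apply the mpy weight-loss relation: CR = 534 * W / (D * A * T)
Numerator: 534 * 291.1 = 155447.4
Denominator: 6.1 * 11.7 * 1536 = 109624.32
CR = 155447.4 / 109624.32 = 1.418 mpy

1.418 mpy


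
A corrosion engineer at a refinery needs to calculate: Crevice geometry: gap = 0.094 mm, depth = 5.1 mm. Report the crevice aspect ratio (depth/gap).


Aspect ratio = depth / gap
Ratio = 5.1 / 0.094 = 54.3

54.3


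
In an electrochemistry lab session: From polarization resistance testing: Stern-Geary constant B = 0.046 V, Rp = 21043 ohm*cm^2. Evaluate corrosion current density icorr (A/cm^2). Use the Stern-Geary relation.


Apply the Stern-Geary relation: icorr = B / Rp
icorr = 0.046 / 21043 = 2.186×10^-6 A/cm^2

2.186×10^-6 A/cm^2


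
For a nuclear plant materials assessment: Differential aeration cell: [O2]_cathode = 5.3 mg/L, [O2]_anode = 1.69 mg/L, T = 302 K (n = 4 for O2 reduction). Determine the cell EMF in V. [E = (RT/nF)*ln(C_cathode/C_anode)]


Apply the Nernst concentration-cell relation: E = (RT/nF)*ln(C_cathode/C_anode)
RT/nF = 8.314*302/(4*96485) = 0.00650575 V
ln(5.3/1.69) = 1.14298
E = 0.00650575 * 1.14298 = 0.00744 V

0.00744 V


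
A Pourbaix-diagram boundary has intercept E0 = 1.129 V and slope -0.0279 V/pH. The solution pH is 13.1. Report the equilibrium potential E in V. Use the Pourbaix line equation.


Apply the Pourbaix line equation: E = E0 + slope*pH
E = 1.129 + (-0.0279)*13.1 = 1.129 + (-0.36549) = 0.76351 V
Rounded to 4 decimal places: E = 0.7635 V

0.7635 V


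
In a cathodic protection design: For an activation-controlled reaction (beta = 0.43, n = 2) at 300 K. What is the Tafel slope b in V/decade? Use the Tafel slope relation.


Apply the Tafel slope relation: b = 2.303*R*T/(beta*n*F)
Numerator: 2.303 * 8.314 * 300 = 5744.14
Denominator: 0.43 * 2 * 96485 = 82977.1
b = 5744.14 / 82977.1 = 0.0692 V/decade

0.0692 V/decade


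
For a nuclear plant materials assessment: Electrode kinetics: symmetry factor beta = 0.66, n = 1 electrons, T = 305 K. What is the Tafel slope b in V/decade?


Apply the Tafel slope relation: b = 2.303*R*T/(beta*n*F)
Numerator: 2.303 * 8.314 * 305 = 5839.88
Denominator: 0.66 * 1 * 96485 = 63680.1
b = 5839.88 / 63680.1 = 0.0917 V/decade

0.0917 V/decade


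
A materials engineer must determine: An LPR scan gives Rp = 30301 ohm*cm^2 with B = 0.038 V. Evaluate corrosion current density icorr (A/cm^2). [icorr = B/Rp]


Apply the Stern-Geary relation: icorr = B / Rp
icorr = 0.038 / 30301 = 1.254×10^-6 A/cm^2

1.254×10^-6 A/cm^2


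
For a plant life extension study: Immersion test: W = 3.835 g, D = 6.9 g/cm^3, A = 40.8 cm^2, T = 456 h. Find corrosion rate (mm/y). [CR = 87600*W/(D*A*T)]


Apply the mm/y weight-loss relation: CR = 87600 * W / (D * A * T)
Numerator: 87600 * 3.835 = 335946.0
Denominator: 6.9 * 40.8 * 456 = 128373.12
CR = 335946.0 / 128373.12 = 2.6169 mm/y

2.6169 mm/y


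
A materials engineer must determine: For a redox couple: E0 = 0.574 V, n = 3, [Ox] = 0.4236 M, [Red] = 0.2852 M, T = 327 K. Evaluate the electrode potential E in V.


Apply the Nernst equation: E = E0 + (RT/nF)*ln([Ox]/[Red])
Step 1: RT/nF = 8.314*327/(3*96485) = 0.0093924 V
Step 2: [Ox]/[Red] = 0.4236/0.2852 = 1.485273
Step 3: ln(1.485273) = 0.395599
Step 4: correction = 0.0093924 * 0.395599 = 0.004 V
E = 0.574 + 0.004 = 0.578 V

0.578 V


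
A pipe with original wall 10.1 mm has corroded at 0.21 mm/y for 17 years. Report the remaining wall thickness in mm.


Remaining wall = original − CR × time
t = 10.1 − 0.21*17 = 10.1 − 3.57 = 6.53 mm

6.53 mm


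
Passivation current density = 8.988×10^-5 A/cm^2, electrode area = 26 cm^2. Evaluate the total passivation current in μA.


I = i_pass * A, then convert A → μA (×10^6)
I = 8.988×10^-5 * 26 * 10^6 = 2336.88 μA

2336.88 μA


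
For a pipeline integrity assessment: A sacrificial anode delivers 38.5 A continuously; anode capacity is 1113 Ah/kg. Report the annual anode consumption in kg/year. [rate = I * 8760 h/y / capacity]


Annual consumption = current * hours per year / capacity
Rate = 38.5 * 8760 / 1113 = 303.0 kg/year

303.0 kg/year


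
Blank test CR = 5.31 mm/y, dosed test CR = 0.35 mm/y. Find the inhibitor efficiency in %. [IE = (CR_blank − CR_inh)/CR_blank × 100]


Apply the inhibitor-efficiency definition: IE = (CR_blank − CR_inh)/CR_blank × 100
IE = (5.31 − 0.35) / 5.31 × 100
IE = 4.96 / 5.31 × 100 = 93.4 %

93.4 %


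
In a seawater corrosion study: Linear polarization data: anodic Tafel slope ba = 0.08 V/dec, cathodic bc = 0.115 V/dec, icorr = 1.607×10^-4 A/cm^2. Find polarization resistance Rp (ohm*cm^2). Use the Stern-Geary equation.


Apply the Stern-Geary equation: Rp = ba*bc / (2.303*icorr*(ba+bc))
ba*bc = 0.08*0.115 = 0.0092
ba+bc = 0.195; 2.303*icorr*(ba+bc) = 2.303*1.607×10^-4*0.195 = 7.2167959×10^-5
Rp = 0.0092 / 7.2167959×10^-5 = 127.5 ohm*cm^2

127.5 ohm*cm^2


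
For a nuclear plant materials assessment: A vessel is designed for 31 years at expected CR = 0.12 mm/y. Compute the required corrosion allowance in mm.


Corrosion allowance = CR × design life
CA = 0.12 * 31 = 3.72 mm

3.72 mm


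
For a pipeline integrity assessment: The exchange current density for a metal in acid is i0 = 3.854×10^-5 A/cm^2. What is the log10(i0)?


i0 = 3.854×10^-5 A/cm^2
log10(i0) = -4.414

-4.414


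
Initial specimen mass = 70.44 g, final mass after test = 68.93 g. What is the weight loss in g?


Weight loss = initial − final
WL = 70.44 − 68.93 = 1.51 g

1.51 g


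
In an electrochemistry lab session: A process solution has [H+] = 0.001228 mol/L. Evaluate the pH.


pH = −log10[H+]
pH = −log10(0.001228) = 2.91

2.91


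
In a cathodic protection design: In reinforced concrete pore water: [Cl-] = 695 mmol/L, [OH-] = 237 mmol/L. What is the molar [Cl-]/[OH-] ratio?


Threshold parameter = [Cl-] / [OH-] (molar basis; both in mmol/L, so units cancel)
Ratio = 695 / 237 = 2.93

2.93


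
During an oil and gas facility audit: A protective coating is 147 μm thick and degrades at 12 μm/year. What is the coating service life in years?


Service life = thickness / degradation rate
Life = 147 / 12 = 12.3 years

12.3 years


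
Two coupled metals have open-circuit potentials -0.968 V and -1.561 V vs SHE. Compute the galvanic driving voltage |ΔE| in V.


Driving voltage is the absolute potential difference.
|ΔE| = |-0.968 − (-1.561)| = 0.593 V

0.593 V


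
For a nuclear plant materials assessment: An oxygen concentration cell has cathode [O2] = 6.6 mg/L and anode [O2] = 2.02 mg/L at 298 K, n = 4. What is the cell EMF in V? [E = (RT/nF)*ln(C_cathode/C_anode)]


Apply the Nernst concentration-cell relation: E = (RT/nF)*ln(C_cathode/C_anode)
RT/nF = 8.314*298/(4*96485) = 0.00641958 V
ln(6.6/2.02) = 1.18397
E = 0.00641958 * 1.18397 = 0.0076 V

0.0076 V


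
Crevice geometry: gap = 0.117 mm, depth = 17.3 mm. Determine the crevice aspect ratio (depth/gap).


Aspect ratio = depth / gap
Ratio = 17.3 / 0.117 = 147.9

147.9


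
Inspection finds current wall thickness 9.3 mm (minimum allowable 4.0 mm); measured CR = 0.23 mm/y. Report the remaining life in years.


Apply the remaining-life relation: RL = (t_current − t_min) / CR
RL = (9.3 − 4.0) / 0.23 = 5.3 / 0.23 = 23.0 years

23.0 years


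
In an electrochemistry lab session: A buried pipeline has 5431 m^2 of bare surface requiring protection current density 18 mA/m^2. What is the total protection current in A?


I = area * current density, then convert mA → A (÷1000)
I = 5431 * 18 / 1000 = 97.76 A

97.76 A


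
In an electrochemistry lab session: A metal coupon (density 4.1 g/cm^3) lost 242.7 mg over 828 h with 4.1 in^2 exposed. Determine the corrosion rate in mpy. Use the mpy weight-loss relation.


Apply the mpy weight-loss relation: CR = 534 * W / (D * A * T)
Numerator: 534 * 242.7 = 129601.8
Denominator: 4.1 * 4.1 * 828 = 13918.68
CR = 129601.8 / 13918.68 = 9.3114 mpy

9.3114 mpy


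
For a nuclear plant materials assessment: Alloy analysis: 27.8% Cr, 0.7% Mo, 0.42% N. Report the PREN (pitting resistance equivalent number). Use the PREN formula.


Apply the PREN formula: PREN = Cr + 3.3*Mo + 16*N
PREN = 27.8 + 3.3*0.7 + 16*0.42
PREN = 27.8 + 2.31 + 6.72 = 36.83

36.83


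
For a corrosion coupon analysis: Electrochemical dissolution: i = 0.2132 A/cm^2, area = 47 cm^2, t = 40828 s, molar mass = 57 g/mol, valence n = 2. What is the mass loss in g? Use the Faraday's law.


Apply Faraday's law: m = i*A*t*M / (n*F)
Total charge passed Q = i*A*t = 0.2132*47*40828 = 409112.8912 C
m = Q*M/(n*F) = 409112.8912*57/(2*96485) = 120.8449 g

120.8449 g


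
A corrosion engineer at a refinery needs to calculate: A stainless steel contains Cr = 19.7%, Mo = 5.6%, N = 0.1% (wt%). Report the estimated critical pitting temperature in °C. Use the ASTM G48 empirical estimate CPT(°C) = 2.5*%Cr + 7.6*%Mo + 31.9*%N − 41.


Apply the ASTM G48 empirical CPT estimate: CPT(°C) = 2.5*%Cr + 7.6*%Mo + 31.9*%N − 41
2.5*19.7 = 49.25; 7.6*5.6 = 42.56; 31.9*0.1 = 3.19
CPT = 49.25 + 42.56 + 3.19 − 41 = 54 °C
Rounded to 0.1 °C: CPT ≈ 54.0 °C

54.0 °C


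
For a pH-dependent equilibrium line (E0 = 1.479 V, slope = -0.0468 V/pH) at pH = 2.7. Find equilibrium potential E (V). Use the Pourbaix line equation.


Apply the Pourbaix line equation: E = E0 + slope*pH
E = 1.479 + (-0.0468)*2.7 = 1.479 + (-0.12636) = 1.35264 V
Rounded to 4 decimal places: E = 1.3526 V

1.3526 V


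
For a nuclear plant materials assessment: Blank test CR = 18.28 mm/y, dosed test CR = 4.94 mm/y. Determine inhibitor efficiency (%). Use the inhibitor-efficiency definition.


Apply the inhibitor-efficiency definition: IE = (CR_blank − CR_inh)/CR_blank × 100
IE = (18.28 − 4.94) / 18.28 × 100
IE = 13.34 / 18.28 × 100 = 73.0 %

73.0 %


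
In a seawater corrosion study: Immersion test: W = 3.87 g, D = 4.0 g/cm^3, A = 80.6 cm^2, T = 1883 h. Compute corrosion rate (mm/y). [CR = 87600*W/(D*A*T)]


Apply the mm/y weight-loss relation: CR = 87600 * W / (D * A * T)
Numerator: 87600 * 3.87 = 339012.0
Denominator: 4.0 * 80.6 * 1883 = 607079.2
CR = 339012.0 / 607079.2 = 0.55843 mm/y

0.55843 mm/y


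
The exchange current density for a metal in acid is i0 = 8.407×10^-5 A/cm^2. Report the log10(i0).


i0 = 8.407×10^-5 A/cm^2
log10(i0) = -4.075

-4.075


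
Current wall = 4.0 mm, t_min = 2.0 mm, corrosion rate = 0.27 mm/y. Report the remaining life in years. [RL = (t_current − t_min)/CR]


Apply the remaining-life relation: RL = (t_current − t_min) / CR
RL = (4.0 − 2.0) / 0.27 = 2.0 / 0.27 = 7.4 years

7.4 years


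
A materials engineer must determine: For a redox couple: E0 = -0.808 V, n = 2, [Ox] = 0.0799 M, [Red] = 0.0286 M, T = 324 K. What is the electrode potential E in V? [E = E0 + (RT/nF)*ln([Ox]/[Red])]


Apply the Nernst equation: E = E0 + (RT/nF)*ln([Ox]/[Red])
Step 1: RT/nF = 8.314*324/(2*96485) = 0.01395935 V
Step 2: [Ox]/[Red] = 0.0799/0.0286 = 2.793706
Step 3: ln(2.793706) = 1.027369
Step 4: correction = 0.01395935 * 1.027369 = 0.0143 V
E = -0.808 + 0.0143 = -0.7937 V

-0.7937 V


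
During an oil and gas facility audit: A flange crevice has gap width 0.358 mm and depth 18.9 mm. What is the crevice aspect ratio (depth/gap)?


Aspect ratio = depth / gap
Ratio = 18.9 / 0.358 = 52.8

52.8


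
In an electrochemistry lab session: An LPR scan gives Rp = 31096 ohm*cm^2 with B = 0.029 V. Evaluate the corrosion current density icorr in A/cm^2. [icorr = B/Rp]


Apply the Stern-Geary relation: icorr = B / Rp
icorr = 0.029 / 31096 = 9.326×10^-7 A/cm^2

9.326×10^-7 A/cm^2


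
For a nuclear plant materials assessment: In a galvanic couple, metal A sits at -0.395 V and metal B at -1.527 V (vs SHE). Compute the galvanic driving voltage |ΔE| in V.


Driving voltage is the absolute potential difference.
|ΔE| = |-0.395 − (-1.527)| = 1.132 V

1.132 V


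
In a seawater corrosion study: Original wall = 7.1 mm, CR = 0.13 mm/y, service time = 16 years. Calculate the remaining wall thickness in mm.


Remaining wall = original − CR × time
t = 7.1 − 0.13*16 = 7.1 − 2.08 = 5.02 mm

5.02 mm


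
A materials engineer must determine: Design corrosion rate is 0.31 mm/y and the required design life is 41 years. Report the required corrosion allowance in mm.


Corrosion allowance = CR × design life
CA = 0.31 * 41 = 12.71 mm

12.71 mm


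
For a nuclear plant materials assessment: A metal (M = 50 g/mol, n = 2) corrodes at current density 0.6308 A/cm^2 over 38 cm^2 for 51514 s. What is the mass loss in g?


Apply Faraday's law: m = i*A*t*M / (n*F)
Total charge passed Q = i*A*t = 0.6308*38*51514 = 1234811.1856 C
m = Q*M/(n*F) = 1234811.1856*50/(2*96485) = 319.949 g

319.949 g


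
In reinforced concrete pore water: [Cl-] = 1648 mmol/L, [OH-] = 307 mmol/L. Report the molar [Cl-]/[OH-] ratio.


Threshold parameter = [Cl-] / [OH-] (molar basis; both in mmol/L, so units cancel)
Ratio = 1648 / 307 = 5.37

5.37


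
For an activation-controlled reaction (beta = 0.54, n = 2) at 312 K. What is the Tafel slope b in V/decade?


Apply the Tafel slope relation: b = 2.303*R*T/(beta*n*F)
Numerator: 2.303 * 8.314 * 312 = 5973.91
Denominator: 0.54 * 2 * 96485 = 104203.8
b = 5973.91 / 104203.8 = 0.0573 V/decade

0.0573 V/decade


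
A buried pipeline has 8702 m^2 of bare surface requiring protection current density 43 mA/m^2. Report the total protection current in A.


I = area * current density, then convert mA → A (÷1000)
I = 8702 * 43 / 1000 = 374.19 A

374.19 A


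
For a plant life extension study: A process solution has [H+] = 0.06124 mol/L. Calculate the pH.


pH = −log10[H+]
pH = −log10(0.06124) = 1.21

1.21


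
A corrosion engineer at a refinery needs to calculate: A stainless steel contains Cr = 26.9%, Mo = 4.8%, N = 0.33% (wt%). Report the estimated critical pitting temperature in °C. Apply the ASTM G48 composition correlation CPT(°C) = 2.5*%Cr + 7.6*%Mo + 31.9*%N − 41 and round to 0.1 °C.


Apply the ASTM G48 empirical CPT estimate: CPT(°C) = 2.5*%Cr + 7.6*%Mo + 31.9*%N − 41
2.5*26.9 = 67.25; 7.6*4.8 = 36.48; 31.9*0.33 = 10.527
CPT = 67.25 + 36.48 + 10.527 − 41 = 73.257 °C
Rounded to 0.1 °C: CPT ≈ 73.3 °C

73.3 °C


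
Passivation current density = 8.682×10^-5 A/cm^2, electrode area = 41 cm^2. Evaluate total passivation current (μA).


I = i_pass * A, then convert A → μA (×10^6)
I = 8.682×10^-5 * 41 * 10^6 = 3559.62 μA

3559.62 μA


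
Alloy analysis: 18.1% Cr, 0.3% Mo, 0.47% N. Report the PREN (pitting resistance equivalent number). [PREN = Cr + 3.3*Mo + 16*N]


Apply the PREN formula: PREN = Cr + 3.3*Mo + 16*N
PREN = 18.1 + 3.3*0.3 + 16*0.47
PREN = 18.1 + 0.99 + 7.52 = 26.61

26.61


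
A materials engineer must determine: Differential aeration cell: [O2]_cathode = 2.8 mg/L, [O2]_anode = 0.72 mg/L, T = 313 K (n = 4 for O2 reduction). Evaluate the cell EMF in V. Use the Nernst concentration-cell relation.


Apply the Nernst concentration-cell relation: E = (RT/nF)*ln(C_cathode/C_anode)
RT/nF = 8.314*313/(4*96485) = 0.00674271 V
ln(2.8/0.72) = 1.35812
E = 0.00674271 * 1.35812 = 0.00916 V

0.00916 V


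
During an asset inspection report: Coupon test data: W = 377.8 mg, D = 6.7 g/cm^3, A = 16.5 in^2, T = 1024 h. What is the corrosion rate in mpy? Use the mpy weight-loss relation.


Apply the mpy weight-loss relation: CR = 534 * W / (D * A * T)
Numerator: 534 * 377.8 = 201745.2
Denominator: 6.7 * 16.5 * 1024 = 113203.2
CR = 201745.2 / 113203.2 = 1.782 mpy

1.782 mpy


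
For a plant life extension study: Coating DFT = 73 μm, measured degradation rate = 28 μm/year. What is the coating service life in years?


Service life = thickness / degradation rate
Life = 73 / 28 = 2.6 years

2.6 years


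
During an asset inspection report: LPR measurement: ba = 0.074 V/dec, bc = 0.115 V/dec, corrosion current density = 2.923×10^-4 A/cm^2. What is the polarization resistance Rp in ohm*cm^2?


Apply the Stern-Geary equation: Rp = ba*bc / (2.303*icorr*(ba+bc))
ba*bc = 0.074*0.115 = 0.00851
ba+bc = 0.189; 2.303*icorr*(ba+bc) = 2.303*2.923×10^-4*0.189 = 1.2722854×10^-4
Rp = 0.00851 / 1.2722854×10^-4 = 66.9 ohm*cm^2

66.9 ohm*cm^2


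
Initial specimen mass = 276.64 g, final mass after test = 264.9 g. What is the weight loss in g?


Weight loss = initial − final
WL = 276.64 − 264.9 = 11.74 g

11.74 g


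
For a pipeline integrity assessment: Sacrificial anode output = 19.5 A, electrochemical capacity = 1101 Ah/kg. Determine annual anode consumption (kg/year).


Annual consumption = current * hours per year / capacity
Rate = 19.5 * 8760 / 1101 = 155.1 kg/year

155.1 kg/year


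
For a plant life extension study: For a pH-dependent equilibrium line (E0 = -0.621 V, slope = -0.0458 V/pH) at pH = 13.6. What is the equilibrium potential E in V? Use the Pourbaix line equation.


Apply the Pourbaix line equation: E = E0 + slope*pH
E = -0.621 + (-0.0458)*13.6 = -0.621 + (-0.62288) = -1.24388 V
Rounded to 4 decimal places: E = -1.2439 V

-1.2439 V


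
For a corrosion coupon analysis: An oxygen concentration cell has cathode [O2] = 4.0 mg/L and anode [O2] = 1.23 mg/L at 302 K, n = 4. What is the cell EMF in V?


Apply the Nernst concentration-cell relation: E = (RT/nF)*ln(C_cathode/C_anode)
RT/nF = 8.314*302/(4*96485) = 0.00650575 V
ln(4.0/1.23) = 1.17928
E = 0.00650575 * 1.17928 = 0.00767 V

0.00767 V


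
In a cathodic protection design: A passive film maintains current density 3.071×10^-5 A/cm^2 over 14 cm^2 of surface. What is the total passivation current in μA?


I = i_pass * A, then convert A → μA (×10^6)
I = 3.071×10^-5 * 14 * 10^6 = 429.94 μA

429.94 μA


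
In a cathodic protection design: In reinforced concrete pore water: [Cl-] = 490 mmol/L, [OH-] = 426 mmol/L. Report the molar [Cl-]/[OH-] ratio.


Threshold parameter = [Cl-] / [OH-] (molar basis; both in mmol/L, so units cancel)
Ratio = 490 / 426 = 1.15

1.15


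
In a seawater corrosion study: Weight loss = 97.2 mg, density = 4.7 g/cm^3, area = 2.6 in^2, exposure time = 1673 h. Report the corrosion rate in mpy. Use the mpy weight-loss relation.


Apply the mpy weight-loss relation: CR = 534 * W / (D * A * T)
Numerator: 534 * 97.2 = 51904.8
Denominator: 4.7 * 2.6 * 1673 = 20444.06
CR = 51904.8 / 20444.06 = 2.5389 mpy

2.5389 mpy


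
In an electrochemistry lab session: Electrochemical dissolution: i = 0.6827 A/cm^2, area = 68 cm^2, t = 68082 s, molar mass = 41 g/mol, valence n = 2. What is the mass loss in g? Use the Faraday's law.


Apply Faraday's law: m = i*A*t*M / (n*F)
Total charge passed Q = i*A*t = 0.6827*68*68082 = 3160611.5352 C
m = Q*M/(n*F) = 3160611.5352*41/(2*96485) = 671.52963 g

671.52963 g


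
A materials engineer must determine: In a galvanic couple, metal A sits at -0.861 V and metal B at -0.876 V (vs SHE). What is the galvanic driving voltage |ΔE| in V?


Driving voltage is the absolute potential difference.
|ΔE| = |-0.861 − (-0.876)| = 0.015 V

0.015 V


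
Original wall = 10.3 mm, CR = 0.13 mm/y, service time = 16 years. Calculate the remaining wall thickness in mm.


Remaining wall = original − CR × time
t = 10.3 − 0.13*16 = 10.3 − 2.08 = 8.22 mm

8.22 mm


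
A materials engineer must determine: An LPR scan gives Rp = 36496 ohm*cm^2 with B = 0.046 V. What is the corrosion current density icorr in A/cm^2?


Apply the Stern-Geary relation: icorr = B / Rp
icorr = 0.046 / 36496 = 1.26×10^-6 A/cm^2

1.26×10^-6 A/cm^2


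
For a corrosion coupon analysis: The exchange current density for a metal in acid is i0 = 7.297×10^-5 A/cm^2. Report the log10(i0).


i0 = 7.297×10^-5 A/cm^2
log10(i0) = -4.137

-4.137


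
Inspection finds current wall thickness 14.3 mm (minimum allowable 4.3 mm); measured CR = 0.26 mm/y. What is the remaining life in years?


Apply the remaining-life relation: RL = (t_current − t_min) / CR
RL = (14.3 − 4.3) / 0.26 = 10.0 / 0.26 = 38.5 years

38.5 years


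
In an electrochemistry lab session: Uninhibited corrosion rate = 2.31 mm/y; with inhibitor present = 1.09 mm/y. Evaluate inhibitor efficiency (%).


Apply the inhibitor-efficiency definition: IE = (CR_blank − CR_inh)/CR_blank × 100
IE = (2.31 − 1.09) / 2.31 × 100
IE = 1.22 / 2.31 × 100 = 52.8 %

52.8 %


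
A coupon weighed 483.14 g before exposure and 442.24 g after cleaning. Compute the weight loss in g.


Weight loss = initial − final
WL = 483.14 − 442.24 = 40.9 g

40.9 g


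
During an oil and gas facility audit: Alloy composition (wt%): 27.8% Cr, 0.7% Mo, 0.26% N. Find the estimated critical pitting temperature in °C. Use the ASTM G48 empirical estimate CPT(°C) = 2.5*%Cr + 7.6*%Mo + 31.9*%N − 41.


Apply the ASTM G48 empirical CPT estimate: CPT(°C) = 2.5*%Cr + 7.6*%Mo + 31.9*%N − 41
2.5*27.8 = 69.5; 7.6*0.7 = 5.32; 31.9*0.26 = 8.294
CPT = 69.5 + 5.32 + 8.294 − 41 = 42.114 °C
Rounded to 0.1 °C: CPT ≈ 42.1 °C

42.1 °C


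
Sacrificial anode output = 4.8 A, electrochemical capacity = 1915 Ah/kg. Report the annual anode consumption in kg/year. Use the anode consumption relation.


Annual consumption = current * hours per year / capacity
Rate = 4.8 * 8760 / 1915 = 22.0 kg/year

22.0 kg/year


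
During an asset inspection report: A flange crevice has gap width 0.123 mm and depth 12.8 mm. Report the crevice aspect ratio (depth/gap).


Aspect ratio = depth / gap
Ratio = 12.8 / 0.123 = 104.1

104.1


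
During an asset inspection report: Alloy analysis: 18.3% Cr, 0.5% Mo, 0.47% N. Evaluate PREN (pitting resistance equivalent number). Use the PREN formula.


Apply the PREN formula: PREN = Cr + 3.3*Mo + 16*N
PREN = 18.3 + 3.3*0.5 + 16*0.47
PREN = 18.3 + 1.65 + 7.52 = 27.47

27.47


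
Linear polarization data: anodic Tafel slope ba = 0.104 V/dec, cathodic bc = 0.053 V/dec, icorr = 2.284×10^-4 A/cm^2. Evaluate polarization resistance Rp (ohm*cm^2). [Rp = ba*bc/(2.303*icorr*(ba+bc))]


Apply the Stern-Geary equation: Rp = ba*bc / (2.303*icorr*(ba+bc))
ba*bc = 0.104*0.053 = 0.005512
ba+bc = 0.157; 2.303*icorr*(ba+bc) = 2.303*2.284×10^-4*0.157 = 8.2582816×10^-5
Rp = 0.005512 / 8.2582816×10^-5 = 66.75 ohm*cm^2

66.75 ohm*cm^2


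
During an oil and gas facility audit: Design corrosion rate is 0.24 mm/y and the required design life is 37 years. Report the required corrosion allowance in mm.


Corrosion allowance = CR × design life
CA = 0.24 * 37 = 8.88 mm

8.88 mm


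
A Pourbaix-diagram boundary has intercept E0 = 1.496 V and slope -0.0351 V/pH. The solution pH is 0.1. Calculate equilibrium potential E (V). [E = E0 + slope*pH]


Apply the Pourbaix line equation: E = E0 + slope*pH
E = 1.496 + (-0.0351)*0.1 = 1.496 + (-0.00351) = 1.49249 V
Rounded to 4 decimal places: E = 1.4925 V

1.4925 V


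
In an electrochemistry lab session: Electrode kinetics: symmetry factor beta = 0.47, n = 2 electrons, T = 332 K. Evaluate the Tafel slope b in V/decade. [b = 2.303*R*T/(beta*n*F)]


Apply the Tafel slope relation: b = 2.303*R*T/(beta*n*F)
Numerator: 2.303 * 8.314 * 332 = 6356.85
Denominator: 0.47 * 2 * 96485 = 90695.9
b = 6356.85 / 90695.9 = 0.0701 V/decade

0.0701 V/decade


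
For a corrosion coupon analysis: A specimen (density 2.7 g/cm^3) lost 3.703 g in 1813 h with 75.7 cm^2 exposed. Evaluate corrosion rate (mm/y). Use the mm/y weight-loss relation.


Apply the mm/y weight-loss relation: CR = 87600 * W / (D * A * T)
Numerator: 87600 * 3.703 = 324382.8
Denominator: 2.7 * 75.7 * 1813 = 370559.07
CR = 324382.8 / 370559.07 = 0.875388 mm/y

0.875388 mm/y


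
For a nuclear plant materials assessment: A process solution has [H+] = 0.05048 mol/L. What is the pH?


pH = −log10[H+]
pH = −log10(0.05048) = 1.3

1.3


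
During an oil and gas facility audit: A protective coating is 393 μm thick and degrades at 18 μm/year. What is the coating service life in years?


Service life = thickness / degradation rate
Life = 393 / 18 = 21.8 years

21.8 years


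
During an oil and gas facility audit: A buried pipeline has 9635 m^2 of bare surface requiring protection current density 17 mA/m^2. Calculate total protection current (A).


I = area * current density, then convert mA → A (÷1000)
I = 9635 * 17 / 1000 = 163.8 A

163.8 A


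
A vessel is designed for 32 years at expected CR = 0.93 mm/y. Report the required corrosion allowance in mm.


Corrosion allowance = CR × design life
CA = 0.93 * 32 = 29.76 mm

29.76 mm


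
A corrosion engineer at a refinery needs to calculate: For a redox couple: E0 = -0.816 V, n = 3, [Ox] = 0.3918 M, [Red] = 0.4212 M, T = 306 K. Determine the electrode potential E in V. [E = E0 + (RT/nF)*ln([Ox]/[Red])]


Apply the Nernst equation: E = E0 + (RT/nF)*ln([Ox]/[Red])
Step 1: RT/nF = 8.314*306/(3*96485) = 0.00878922 V
Step 2: [Ox]/[Red] = 0.3918/0.4212 = 0.930199
Step 3: ln(0.930199) = -0.072357
Step 4: correction = 0.00878922 * -0.072357 = -0.0006 V
E = -0.816 + -0.0006 = -0.8166 V

-0.8166 V
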